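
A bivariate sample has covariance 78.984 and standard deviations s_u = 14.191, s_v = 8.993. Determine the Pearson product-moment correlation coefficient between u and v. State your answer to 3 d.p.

r = Cov(u,v) / (s_u · s_v) = 78.984 / (14.191 × 8.993)
  = 78.984 / 127.6197 ≈ 0.619

0.619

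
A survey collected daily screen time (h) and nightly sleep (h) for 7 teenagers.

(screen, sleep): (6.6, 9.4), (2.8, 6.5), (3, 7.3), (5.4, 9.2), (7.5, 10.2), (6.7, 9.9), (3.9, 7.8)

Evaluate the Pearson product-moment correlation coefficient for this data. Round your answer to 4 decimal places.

0.9785

n = 7, Σx = 35.9, Σy = 60.3, Σx² = 205.91, Σy² = 531.43, Σxy = 325.07
nΣxy − ΣxΣy = 2275.49 − 2164.77 = 110.72
nΣx² − (Σx)² = 1441.37 − 1288.81 = 152.56; nΣy² − (Σy)² = 3720.01 − 3636.09 = 83.92
r = 110.72 / √(152.56 × 83.92) = 110.72 / 113.1496 ≈ 0.9785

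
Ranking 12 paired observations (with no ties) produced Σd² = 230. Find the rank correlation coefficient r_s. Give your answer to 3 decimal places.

0.196

ρ = 1 − 6Σd² / [n(n²−1)] = 1 − 6×230 / (12×143)
  = 1 − 1380/1716 = 1 − 0.8042 ≈ 0.196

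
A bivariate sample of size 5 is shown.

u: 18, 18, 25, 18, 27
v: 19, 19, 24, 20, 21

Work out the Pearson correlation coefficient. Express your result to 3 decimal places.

n = 5, Σu = 106, Σv = 103, Σu² = 2326, Σv² = 2139, Σuv = 2211
nΣuv − ΣuΣv = 11055 − 10918 = 137
nΣu² − (Σu)² = 11630 − 11236 = 394; nΣv² − (Σv)² = 10695 − 10609 = 86
r = 137 / √(394 × 86) = 137 / 184.0761 ≈ 0.744

0.744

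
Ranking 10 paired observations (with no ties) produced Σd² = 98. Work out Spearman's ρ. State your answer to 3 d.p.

ρ = 1 − 6Σd² / [n(n²−1)] = 1 − 6×98 / (10×99)
  = 1 − 588/990 = 1 − 0.5939 ≈ 0.406

0.406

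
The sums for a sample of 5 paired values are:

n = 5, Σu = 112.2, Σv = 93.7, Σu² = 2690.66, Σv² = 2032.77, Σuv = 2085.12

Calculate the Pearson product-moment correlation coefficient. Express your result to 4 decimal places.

-0.0800

r = (nΣuv − ΣuΣv) / √[(nΣu² − (Σu)²)(nΣv² − (Σv)²)]
Numerator: 5×2085.12 − 112.2×93.7 = -87.54
Denominator: √[(13453.3 − 12588.84)(10163.85 − 8779.69)] = √[864.46 × 1384.16] = 1093.8697
r = -87.54 / 1093.8697 ≈ -0.0800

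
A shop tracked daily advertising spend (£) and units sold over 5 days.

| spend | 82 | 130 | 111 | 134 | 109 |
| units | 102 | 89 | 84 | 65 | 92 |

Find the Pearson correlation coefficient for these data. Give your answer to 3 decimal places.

n = 5, Σx = 566, Σy = 432, Σx² = 65782, Σy² = 38070, Σxy = 47996
nΣxy − ΣxΣy = 239980 − 244512 = -4532
nΣx² − (Σx)² = 328910 − 320356 = 8554; nΣy² − (Σy)² = 190350 − 186624 = 3726
r = -4532 / √(8554 × 3726) = -4532 / 5645.5473 ≈ -0.803

-0.803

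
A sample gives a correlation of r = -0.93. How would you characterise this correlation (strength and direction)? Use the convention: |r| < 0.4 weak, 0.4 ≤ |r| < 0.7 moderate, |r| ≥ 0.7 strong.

r = -0.93 < 0 so the relationship is negative.
|r| = 0.93, which falls in the strong range.

strong negative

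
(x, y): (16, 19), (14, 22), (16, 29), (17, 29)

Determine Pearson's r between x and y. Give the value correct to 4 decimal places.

n = 4, Σx = 63, Σy = 99, Σx² = 997, Σy² = 2527, Σxy = 1569
nΣxy − ΣxΣy = 6276 − 6237 = 39
nΣx² − (Σx)² = 3988 − 3969 = 19; nΣy² − (Σy)² = 10108 − 9801 = 307
r = 39 / √(19 × 307) = 39 / 76.3741 ≈ 0.5106

0.5106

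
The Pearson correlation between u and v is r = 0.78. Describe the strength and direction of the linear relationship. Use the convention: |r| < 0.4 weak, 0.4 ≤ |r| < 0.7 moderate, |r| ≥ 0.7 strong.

r = 0.78 > 0 so the relationship is positive.
|r| = 0.78, which falls in the strong range.

strong positive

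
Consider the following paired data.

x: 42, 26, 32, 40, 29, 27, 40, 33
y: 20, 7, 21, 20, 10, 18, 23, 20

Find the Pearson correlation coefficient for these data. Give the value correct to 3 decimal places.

n = 8, Σx = 269, Σy = 139, Σx² = 9323, Σy² = 2643, Σxy = 4850
nΣxy − ΣxΣy = 38800 − 37391 = 1409
nΣx² − (Σx)² = 74584 − 72361 = 2223; nΣy² − (Σy)² = 21144 − 19321 = 1823
r = 1409 / √(2223 × 1823) = 1409 / 2013.0894 ≈ 0.700

0.700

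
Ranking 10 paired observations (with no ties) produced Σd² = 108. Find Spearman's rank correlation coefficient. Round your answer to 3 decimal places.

ρ = 1 − 6Σd² / [n(n²−1)] = 1 − 6×108 / (10×99)
  = 1 − 648/990 = 1 − 0.6545 ≈ 0.345

0.345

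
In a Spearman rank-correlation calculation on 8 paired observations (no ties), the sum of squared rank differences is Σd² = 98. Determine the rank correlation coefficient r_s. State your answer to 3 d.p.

ρ = 1 − 6Σd² / [n(n²−1)] = 1 − 6×98 / (8×63)
  = 1 − 588/504 = 1 − 1.1667 ≈ -0.167

-0.167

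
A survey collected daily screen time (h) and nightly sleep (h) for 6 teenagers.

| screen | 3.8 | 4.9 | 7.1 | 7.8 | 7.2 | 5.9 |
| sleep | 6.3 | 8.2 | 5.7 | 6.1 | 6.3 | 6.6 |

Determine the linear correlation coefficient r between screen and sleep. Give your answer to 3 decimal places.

n = 6, Σx = 36.7, Σy = 39.2, Σx² = 236.35, Σy² = 259.88, Σxy = 236.47
nΣxy − ΣxΣy = 1418.82 − 1438.64 = -19.82
nΣx² − (Σx)² = 1418.1 − 1346.89 = 71.21; nΣy² − (Σy)² = 1559.28 − 1536.64 = 22.64
r = -19.82 / √(71.21 × 22.64) = -19.82 / 40.1521 ≈ -0.494

-0.494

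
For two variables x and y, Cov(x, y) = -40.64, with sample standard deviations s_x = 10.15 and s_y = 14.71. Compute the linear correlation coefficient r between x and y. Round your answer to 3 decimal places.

-0.272

r = Cov(x,y) / (s_x · s_y) = -40.64 / (10.15 × 14.71)
  = -40.64 / 149.3065 ≈ -0.272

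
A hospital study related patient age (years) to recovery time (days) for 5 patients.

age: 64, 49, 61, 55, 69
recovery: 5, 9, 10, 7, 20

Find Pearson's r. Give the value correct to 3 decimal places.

0.532

n = 5, Σx = 298, Σy = 51, Σx² = 18004, Σy² = 655, Σxy = 3136
nΣxy − ΣxΣy = 15680 − 15198 = 482
nΣx² − (Σx)² = 90020 − 88804 = 1216; nΣy² − (Σy)² = 3275 − 2601 = 674
r = 482 / √(1216 × 674) = 482 / 905.3088 ≈ 0.532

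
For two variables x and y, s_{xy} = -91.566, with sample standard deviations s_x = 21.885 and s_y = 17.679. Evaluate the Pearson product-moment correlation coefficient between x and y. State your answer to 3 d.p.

-0.237

r = Cov(x,y) / (s_x · s_y) = -91.566 / (21.885 × 17.679)
  = -91.566 / 386.9049 ≈ -0.237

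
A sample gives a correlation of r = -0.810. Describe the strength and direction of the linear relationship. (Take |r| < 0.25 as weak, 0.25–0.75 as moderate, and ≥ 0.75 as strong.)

strong negative

r = -0.810 < 0 so the relationship is negative.
|r| = 0.810, which falls in the strong range.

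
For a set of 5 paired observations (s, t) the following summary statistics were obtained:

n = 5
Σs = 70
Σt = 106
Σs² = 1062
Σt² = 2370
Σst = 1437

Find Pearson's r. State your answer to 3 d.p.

-0.468

r = (nΣst − ΣsΣt) / √[(nΣs² − (Σs)²)(nΣt² − (Σt)²)]
Numerator: 5×1437 − 70×106 = -235
Denominator: √[(5310 − 4900)(11850 − 11236)] = √[410 × 614] = 501.7370
r = -235 / 501.7370 ≈ -0.468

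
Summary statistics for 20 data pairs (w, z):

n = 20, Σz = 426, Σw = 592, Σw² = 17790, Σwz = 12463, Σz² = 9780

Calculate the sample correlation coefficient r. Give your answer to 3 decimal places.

r = (nΣwz − ΣwΣz) / √[(nΣw² − (Σw)²)(nΣz² − (Σz)²)]
Numerator: 20×12463 − 592×426 = -2932
Denominator: √[(355800 − 350464)(195600 − 181476)] = √[5336 × 14124] = 8681.3400
r = -2932 / 8681.3400 ≈ -0.338

-0.338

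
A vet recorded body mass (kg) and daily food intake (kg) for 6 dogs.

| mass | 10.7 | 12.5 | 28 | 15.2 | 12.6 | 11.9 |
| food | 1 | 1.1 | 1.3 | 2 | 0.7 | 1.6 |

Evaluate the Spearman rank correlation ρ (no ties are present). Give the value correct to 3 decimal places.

Rank mass: 1, 3, 6, 5, 4, 2
Rank food: 2, 3, 4, 6, 1, 5
d = rank(mass) − rank(food): -1, 0, 2, -1, 3, -3; Σd² = 24
ρ = 1 − 6Σd² / [n(n²−1)] = 1 − 6×24 / (6×35) = 1 − 144/210 ≈ 0.314

0.314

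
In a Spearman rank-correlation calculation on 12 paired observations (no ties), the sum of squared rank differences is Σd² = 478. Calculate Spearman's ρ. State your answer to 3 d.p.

-0.671

ρ = 1 − 6Σd² / [n(n²−1)] = 1 − 6×478 / (12×143)
  = 1 − 2868/1716 = 1 − 1.6713 ≈ -0.671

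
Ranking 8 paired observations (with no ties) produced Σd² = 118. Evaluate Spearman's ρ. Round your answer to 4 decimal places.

-0.4048

ρ = 1 − 6Σd² / [n(n²−1)] = 1 − 6×118 / (8×63)
  = 1 − 708/504 = 1 − 1.40476 ≈ -0.4048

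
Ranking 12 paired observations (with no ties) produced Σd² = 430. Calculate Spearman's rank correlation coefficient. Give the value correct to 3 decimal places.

ρ = 1 − 6Σd² / [n(n²−1)] = 1 − 6×430 / (12×143)
  = 1 − 2580/1716 = 1 − 1.5035 ≈ -0.503

-0.503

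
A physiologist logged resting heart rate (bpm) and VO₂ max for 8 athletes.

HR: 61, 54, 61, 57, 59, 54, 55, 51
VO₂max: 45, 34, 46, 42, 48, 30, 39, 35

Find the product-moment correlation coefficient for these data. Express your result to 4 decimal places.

0.8528

n = 8, Σx = 452, Σy = 319, Σx² = 25630, Σy² = 13011, Σxy = 18163
nΣxy − ΣxΣy = 145304 − 144188 = 1116
nΣx² − (Σx)² = 205040 − 204304 = 736; nΣy² − (Σy)² = 104088 − 101761 = 2327
r = 1116 / √(736 × 2327) = 1116 / 1308.6909 ≈ 0.8528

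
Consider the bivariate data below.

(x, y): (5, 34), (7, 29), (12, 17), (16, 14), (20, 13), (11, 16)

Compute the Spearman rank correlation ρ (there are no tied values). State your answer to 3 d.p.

-0.943

Rank x: 1, 2, 4, 5, 6, 3
Rank y: 6, 5, 4, 2, 1, 3
d = rank(x) − rank(y): -5, -3, 0, 3, 5, 0; Σd² = 68
ρ = 1 − 6Σd² / [n(n²−1)] = 1 − 6×68 / (6×35) = 1 − 408/210 ≈ -0.943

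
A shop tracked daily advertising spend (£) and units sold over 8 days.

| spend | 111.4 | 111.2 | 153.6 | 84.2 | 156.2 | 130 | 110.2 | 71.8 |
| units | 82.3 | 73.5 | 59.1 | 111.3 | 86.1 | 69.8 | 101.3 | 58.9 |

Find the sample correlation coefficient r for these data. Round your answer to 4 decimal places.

-0.2144

n = 8, Σx = 928.6, Σy = 642.3, Σx² = 114055.72, Σy² = 54072.19, Σxy = 73705.74
nΣxy − ΣxΣy = 589645.92 − 596439.78 = -6793.86
nΣx² − (Σx)² = 912445.76 − 862297.96 = 50147.8; nΣy² − (Σy)² = 432577.52 − 412549.29 = 20028.23
r = -6793.86 / √(50147.8 × 20028.23) = -6793.86 / 31691.8234 ≈ -0.2144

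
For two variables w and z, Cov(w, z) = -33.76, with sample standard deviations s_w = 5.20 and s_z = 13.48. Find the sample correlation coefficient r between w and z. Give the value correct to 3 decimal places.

r = Cov(w,z) / (s_w · s_z) = -33.76 / (5.20 × 13.48)
  = -33.76 / 70.0960 ≈ -0.482

-0.482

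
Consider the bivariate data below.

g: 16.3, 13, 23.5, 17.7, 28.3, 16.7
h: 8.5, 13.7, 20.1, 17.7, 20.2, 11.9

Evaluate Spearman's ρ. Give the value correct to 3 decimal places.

Rank g: 2, 1, 5, 4, 6, 3
Rank h: 1, 3, 5, 4, 6, 2
d = rank(g) − rank(h): 1, -2, 0, 0, 0, 1; Σd² = 6
ρ = 1 − 6Σd² / [n(n²−1)] = 1 − 6×6 / (6×35) = 1 − 36/210 ≈ 0.829

0.829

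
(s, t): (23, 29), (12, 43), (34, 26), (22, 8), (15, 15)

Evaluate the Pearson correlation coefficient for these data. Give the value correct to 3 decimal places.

n = 5, Σs = 106, Σt = 121, Σs² = 2538, Σt² = 3655, Σst = 2468
nΣst − ΣsΣt = 12340 − 12826 = -486
nΣs² − (Σs)² = 12690 − 11236 = 1454; nΣt² − (Σt)² = 18275 − 14641 = 3634
r = -486 / √(1454 × 3634) = -486 / 2298.6596 ≈ -0.211

-0.211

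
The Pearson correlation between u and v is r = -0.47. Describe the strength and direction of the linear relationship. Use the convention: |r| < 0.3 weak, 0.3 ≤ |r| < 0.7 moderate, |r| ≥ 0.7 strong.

r = -0.47 < 0 so the relationship is negative.
|r| = 0.47, which falls in the moderate range.

moderate negative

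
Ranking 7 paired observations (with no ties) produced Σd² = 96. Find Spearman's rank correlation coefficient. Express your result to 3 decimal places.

ρ = 1 − 6Σd² / [n(n²−1)] = 1 − 6×96 / (7×48)
  = 1 − 576/336 = 1 − 1.7143 ≈ -0.714

-0.714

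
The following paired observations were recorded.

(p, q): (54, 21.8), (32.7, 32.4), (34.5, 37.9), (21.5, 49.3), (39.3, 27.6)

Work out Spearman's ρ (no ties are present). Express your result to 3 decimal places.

Rank p: 5, 2, 3, 1, 4
Rank q: 1, 3, 4, 5, 2
d = rank(p) − rank(q): 4, -1, -1, -4, 2; Σd² = 38
ρ = 1 − 6Σd² / [n(n²−1)] = 1 − 6×38 / (5×24) = 1 − 228/120 ≈ -0.900

-0.900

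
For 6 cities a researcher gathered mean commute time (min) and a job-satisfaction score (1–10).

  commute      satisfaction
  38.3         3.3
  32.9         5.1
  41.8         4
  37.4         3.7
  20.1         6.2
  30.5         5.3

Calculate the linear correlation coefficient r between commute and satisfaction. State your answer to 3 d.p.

n = 6, Σx = 201, Σy = 27.6, Σx² = 7029.56, Σy² = 133.12, Σxy = 886.03
nΣxy − ΣxΣy = 5316.18 − 5547.6 = -231.42
nΣx² − (Σx)² = 42177.36 − 40401 = 1776.36; nΣy² − (Σy)² = 798.72 − 761.76 = 36.96
r = -231.42 / √(1776.36 × 36.96) = -231.42 / 256.2309 ≈ -0.903

-0.903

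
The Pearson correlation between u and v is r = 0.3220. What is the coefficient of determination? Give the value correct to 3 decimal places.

r² = (0.3220)² = 0.104

0.104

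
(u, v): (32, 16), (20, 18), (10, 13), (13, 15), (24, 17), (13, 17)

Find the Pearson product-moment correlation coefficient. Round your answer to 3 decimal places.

0.456

n = 6, Σu = 112, Σv = 96, Σu² = 2438, Σv² = 1552, Σuv = 1826
nΣuv − ΣuΣv = 10956 − 10752 = 204
nΣu² − (Σu)² = 14628 − 12544 = 2084; nΣv² − (Σv)² = 9312 − 9216 = 96
r = 204 / √(2084 × 96) = 204 / 447.2851 ≈ 0.456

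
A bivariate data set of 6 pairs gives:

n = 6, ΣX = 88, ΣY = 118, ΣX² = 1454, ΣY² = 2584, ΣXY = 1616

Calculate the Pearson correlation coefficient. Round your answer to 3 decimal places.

-0.553

r = (nΣXY − ΣXΣY) / √[(nΣX² − (ΣX)²)(nΣY² − (ΣY)²)]
Numerator: 6×1616 − 88×118 = -688
Denominator: √[(8724 − 7744)(15504 − 13924)] = √[980 × 1580] = 1244.3472
r = -688 / 1244.3472 ≈ -0.553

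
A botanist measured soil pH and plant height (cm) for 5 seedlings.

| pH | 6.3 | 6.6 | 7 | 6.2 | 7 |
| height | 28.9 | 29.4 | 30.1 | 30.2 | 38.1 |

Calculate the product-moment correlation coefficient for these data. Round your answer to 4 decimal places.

n = 5, Σx = 33.1, Σy = 156.7, Σx² = 219.69, Σy² = 4969.23, Σxy = 1040.75
nΣxy − ΣxΣy = 5203.75 − 5186.77 = 16.98
nΣx² − (Σx)² = 1098.45 − 1095.61 = 2.84; nΣy² − (Σy)² = 24846.15 − 24554.89 = 291.26
r = 16.98 / √(2.84 × 291.26) = 16.98 / 28.7607 ≈ 0.5904

0.5904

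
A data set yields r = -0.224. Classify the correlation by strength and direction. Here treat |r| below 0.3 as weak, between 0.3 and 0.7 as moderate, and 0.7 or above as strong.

r = -0.224 < 0 so the relationship is negative.
|r| = 0.224, which falls in the weak range.

weak negative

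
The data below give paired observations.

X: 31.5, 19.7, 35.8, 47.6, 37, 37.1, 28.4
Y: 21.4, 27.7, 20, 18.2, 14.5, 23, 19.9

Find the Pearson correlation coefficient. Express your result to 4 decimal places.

-0.6783

n = 7, ΣX = 237.1, ΣY = 144.7, ΣX² = 8479.71, ΣY² = 3091.75, ΣXY = 4757.07
nΣXY − ΣXΣY = 33299.49 − 34308.37 = -1008.88
nΣX² − (ΣX)² = 59357.97 − 56216.41 = 3141.56; nΣY² − (ΣY)² = 21642.25 − 20938.09 = 704.16
r = -1008.88 / √(3141.56 × 704.16) = -1008.88 / 1487.3335 ≈ -0.6783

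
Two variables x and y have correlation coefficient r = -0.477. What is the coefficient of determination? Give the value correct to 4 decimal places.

r² = (-0.477)² = 0.2275

0.2275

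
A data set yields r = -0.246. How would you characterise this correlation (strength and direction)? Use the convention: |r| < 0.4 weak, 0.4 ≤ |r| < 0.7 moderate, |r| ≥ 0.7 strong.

r = -0.246 < 0 so the relationship is negative.
|r| = 0.246, which falls in the weak range.

weak negative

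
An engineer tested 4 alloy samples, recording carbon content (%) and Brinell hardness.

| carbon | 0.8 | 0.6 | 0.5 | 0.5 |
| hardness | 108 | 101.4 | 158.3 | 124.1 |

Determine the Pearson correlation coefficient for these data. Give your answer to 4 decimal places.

-0.6156

n = 4, Σx = 2.4, Σy = 491.8, Σx² = 1.5, Σy² = 62405.66, Σxy = 288.44
nΣxy − ΣxΣy = 1153.76 − 1180.32 = -26.56
nΣx² − (Σx)² = 6 − 5.76 = 0.24; nΣy² − (Σy)² = 249622.64 − 241867.24 = 7755.4
r = -26.56 / √(0.24 × 7755.4) = -26.56 / 43.1427 ≈ -0.6156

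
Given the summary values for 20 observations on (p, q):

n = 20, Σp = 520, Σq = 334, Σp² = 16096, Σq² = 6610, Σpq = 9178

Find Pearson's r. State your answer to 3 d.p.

0.303

r = (nΣpq − ΣpΣq) / √[(nΣp² − (Σp)²)(nΣq² − (Σq)²)]
Numerator: 20×9178 − 520×334 = 9880
Denominator: √[(321920 − 270400)(132200 − 111556)] = √[51520 × 20644] = 32612.5571
r = 9880 / 32612.5571 ≈ 0.303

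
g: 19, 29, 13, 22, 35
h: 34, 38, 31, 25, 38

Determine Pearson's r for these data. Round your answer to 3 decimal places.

0.606

n = 5, Σg = 118, Σh = 166, Σg² = 3080, Σh² = 5630, Σgh = 4031
nΣgh − ΣgΣh = 20155 − 19588 = 567
nΣg² − (Σg)² = 15400 − 13924 = 1476; nΣh² − (Σh)² = 28150 − 27556 = 594
r = 567 / √(1476 × 594) = 567 / 936.3461 ≈ 0.606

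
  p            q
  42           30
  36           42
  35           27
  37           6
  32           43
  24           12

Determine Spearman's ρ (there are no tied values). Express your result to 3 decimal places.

Rank p: 6, 4, 3, 5, 2, 1
Rank q: 4, 5, 3, 1, 6, 2
d = rank(p) − rank(q): 2, -1, 0, 4, -4, -1; Σd² = 38
ρ = 1 − 6Σd² / [n(n²−1)] = 1 − 6×38 / (6×35) = 1 − 228/210 ≈ -0.086

-0.086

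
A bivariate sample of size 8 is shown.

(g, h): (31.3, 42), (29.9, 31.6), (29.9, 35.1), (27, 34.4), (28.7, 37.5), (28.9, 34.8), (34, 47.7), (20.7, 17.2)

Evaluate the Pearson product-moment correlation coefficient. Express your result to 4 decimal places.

0.9417

n = 8, Σg = 230.4, Σh = 280.3, Σg² = 6740.1, Σh² = 10366.35, Σgh = 8297.54
nΣgh − ΣgΣh = 66380.32 − 64581.12 = 1799.2
nΣg² − (Σg)² = 53920.8 − 53084.16 = 836.64; nΣh² − (Σh)² = 82930.8 − 78568.09 = 4362.71
r = 1799.2 / √(836.64 × 4362.71) = 1799.2 / 1910.5019 ≈ 0.9417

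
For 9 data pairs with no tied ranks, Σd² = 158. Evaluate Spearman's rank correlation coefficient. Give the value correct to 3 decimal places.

-0.317

ρ = 1 − 6Σd² / [n(n²−1)] = 1 − 6×158 / (9×80)
  = 1 − 948/720 = 1 − 1.3167 ≈ -0.317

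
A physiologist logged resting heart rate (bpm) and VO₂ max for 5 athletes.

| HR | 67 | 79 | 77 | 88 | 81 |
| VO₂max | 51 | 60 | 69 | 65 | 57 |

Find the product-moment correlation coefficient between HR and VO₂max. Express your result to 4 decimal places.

0.6129

n = 5, Σx = 392, Σy = 302, Σx² = 30964, Σy² = 18436, Σxy = 23807
nΣxy − ΣxΣy = 119035 − 118384 = 651
nΣx² − (Σx)² = 154820 − 153664 = 1156; nΣy² − (Σy)² = 92180 − 91204 = 976
r = 651 / √(1156 × 976) = 651 / 1062.1940 ≈ 0.6129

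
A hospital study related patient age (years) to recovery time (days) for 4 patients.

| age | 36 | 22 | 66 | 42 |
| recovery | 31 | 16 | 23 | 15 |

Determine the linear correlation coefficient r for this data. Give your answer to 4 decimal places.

n = 4, Σx = 166, Σy = 85, Σx² = 7900, Σy² = 1971, Σxy = 3616
nΣxy − ΣxΣy = 14464 − 14110 = 354
nΣx² − (Σx)² = 31600 − 27556 = 4044; nΣy² − (Σy)² = 7884 − 7225 = 659
r = 354 / √(4044 × 659) = 354 / 1632.4815 ≈ 0.2168

0.2168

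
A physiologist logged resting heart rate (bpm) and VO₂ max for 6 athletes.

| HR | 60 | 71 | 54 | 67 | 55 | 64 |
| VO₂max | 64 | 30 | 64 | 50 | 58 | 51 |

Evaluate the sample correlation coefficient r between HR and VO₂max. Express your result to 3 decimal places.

-0.867

n = 6, Σx = 371, Σy = 317, Σx² = 23167, Σy² = 17557, Σxy = 19230
nΣxy − ΣxΣy = 115380 − 117607 = -2227
nΣx² − (Σx)² = 139002 − 137641 = 1361; nΣy² − (Σy)² = 105342 − 100489 = 4853
r = -2227 / √(1361 × 4853) = -2227 / 2570.0064 ≈ -0.867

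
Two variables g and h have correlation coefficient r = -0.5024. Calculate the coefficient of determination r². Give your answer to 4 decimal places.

r² = (-0.5024)² = 0.2524

0.2524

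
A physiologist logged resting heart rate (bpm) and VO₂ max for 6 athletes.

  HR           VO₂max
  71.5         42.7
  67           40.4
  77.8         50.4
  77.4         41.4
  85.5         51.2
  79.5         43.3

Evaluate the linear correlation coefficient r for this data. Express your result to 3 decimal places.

0.726

n = 6, Σx = 458.7, Σy = 269.4, Σx² = 35275.35, Σy² = 12205.9, Σxy = 20705.28
nΣxy − ΣxΣy = 124231.68 − 123573.78 = 657.9
nΣx² − (Σx)² = 211652.1 − 210405.69 = 1246.41; nΣy² − (Σy)² = 73235.4 − 72576.36 = 659.04
r = 657.9 / √(1246.41 × 659.04) = 657.9 / 906.3300 ≈ 0.726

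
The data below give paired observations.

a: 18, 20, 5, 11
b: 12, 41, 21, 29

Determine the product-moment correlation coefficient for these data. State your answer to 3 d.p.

n = 4, Σa = 54, Σb = 103, Σa² = 870, Σb² = 3107, Σab = 1460
nΣab − ΣaΣb = 5840 − 5562 = 278
nΣa² − (Σa)² = 3480 − 2916 = 564; nΣb² − (Σb)² = 12428 − 10609 = 1819
r = 278 / √(564 × 1819) = 278 / 1012.8751 ≈ 0.274

0.274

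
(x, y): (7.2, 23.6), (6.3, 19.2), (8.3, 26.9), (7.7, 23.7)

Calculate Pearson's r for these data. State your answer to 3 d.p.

n = 4, Σx = 29.5, Σy = 93.4, Σx² = 219.71, Σy² = 2210.9, Σxy = 696.64
nΣxy − ΣxΣy = 2786.56 − 2755.3 = 31.26
nΣx² − (Σx)² = 878.84 − 870.25 = 8.59; nΣy² − (Σy)² = 8843.6 − 8723.56 = 120.04
r = 31.26 / √(8.59 × 120.04) = 31.26 / 32.1114 ≈ 0.973

0.973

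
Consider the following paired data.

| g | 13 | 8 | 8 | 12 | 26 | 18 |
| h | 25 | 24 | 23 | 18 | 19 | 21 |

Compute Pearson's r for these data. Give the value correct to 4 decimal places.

-0.5457

n = 6, Σg = 85, Σh = 130, Σg² = 1441, Σh² = 2856, Σgh = 1789
nΣgh − ΣgΣh = 10734 − 11050 = -316
nΣg² − (Σg)² = 8646 − 7225 = 1421; nΣh² − (Σh)² = 17136 − 16900 = 236
r = -316 / √(1421 × 236) = -316 / 579.0993 ≈ -0.5457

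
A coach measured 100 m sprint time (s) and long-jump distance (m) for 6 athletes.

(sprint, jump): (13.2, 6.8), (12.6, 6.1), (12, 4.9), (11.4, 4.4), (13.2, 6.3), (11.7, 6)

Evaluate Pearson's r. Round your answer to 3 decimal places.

n = 6, Σx = 74.1, Σy = 34.5, Σx² = 918.09, Σy² = 202.51, Σxy = 428.94
nΣxy − ΣxΣy = 2573.64 − 2556.45 = 17.19
nΣx² − (Σx)² = 5508.54 − 5490.81 = 17.73; nΣy² − (Σy)² = 1215.06 − 1190.25 = 24.81
r = 17.19 / √(17.73 × 24.81) = 17.19 / 20.9733 ≈ 0.820

0.820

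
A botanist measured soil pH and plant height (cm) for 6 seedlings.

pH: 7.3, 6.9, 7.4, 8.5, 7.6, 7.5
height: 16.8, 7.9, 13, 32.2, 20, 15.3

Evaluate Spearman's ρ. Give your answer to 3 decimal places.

0.829

Rank pH: 2, 1, 3, 6, 5, 4
Rank height: 4, 1, 2, 6, 5, 3
d = rank(pH) − rank(height): -2, 0, 1, 0, 0, 1; Σd² = 6
ρ = 1 − 6Σd² / [n(n²−1)] = 1 − 6×6 / (6×35) = 1 − 36/210 ≈ 0.829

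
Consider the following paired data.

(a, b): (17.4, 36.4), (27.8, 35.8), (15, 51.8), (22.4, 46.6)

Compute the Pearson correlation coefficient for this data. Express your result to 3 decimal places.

n = 4, Σa = 82.6, Σb = 170.6, Σa² = 1802.36, Σb² = 7461.4, Σab = 3449.44
nΣab − ΣaΣb = 13797.76 − 14091.56 = -293.8
nΣa² − (Σa)² = 7209.44 − 6822.76 = 386.68; nΣb² − (Σb)² = 29845.6 − 29104.36 = 741.24
r = -293.8 / √(386.68 × 741.24) = -293.8 / 535.3715 ≈ -0.549

-0.549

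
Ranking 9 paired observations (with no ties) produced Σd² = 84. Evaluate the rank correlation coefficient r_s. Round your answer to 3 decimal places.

ρ = 1 − 6Σd² / [n(n²−1)] = 1 − 6×84 / (9×80)
  = 1 − 504/720 = 1 − 0.7000 ≈ 0.300

0.300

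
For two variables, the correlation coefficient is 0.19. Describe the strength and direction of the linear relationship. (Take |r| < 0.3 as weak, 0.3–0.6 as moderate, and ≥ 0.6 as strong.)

weak positive

r = 0.19 > 0 so the relationship is positive.
|r| = 0.19, which falls in the weak range.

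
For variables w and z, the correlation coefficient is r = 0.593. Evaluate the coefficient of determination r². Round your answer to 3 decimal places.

0.352

r² = (0.593)² = 0.352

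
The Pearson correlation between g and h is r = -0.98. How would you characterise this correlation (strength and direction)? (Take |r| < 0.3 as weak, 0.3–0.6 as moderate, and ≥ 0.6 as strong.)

strong negative

r = -0.98 < 0 so the relationship is negative.
|r| = 0.98, which falls in the strong range.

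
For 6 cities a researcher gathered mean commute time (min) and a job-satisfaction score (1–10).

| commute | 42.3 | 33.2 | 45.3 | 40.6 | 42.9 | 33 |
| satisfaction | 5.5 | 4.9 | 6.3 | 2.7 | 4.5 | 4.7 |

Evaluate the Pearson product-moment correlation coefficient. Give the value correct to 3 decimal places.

n = 6, Σx = 237.3, Σy = 28.6, Σx² = 9521.39, Σy² = 143.58, Σxy = 1138.49
nΣxy − ΣxΣy = 6830.94 − 6786.78 = 44.16
nΣx² − (Σx)² = 57128.34 − 56311.29 = 817.05; nΣy² − (Σy)² = 861.48 − 817.96 = 43.52
r = 44.16 / √(817.05 × 43.52) = 44.16 / 188.5683 ≈ 0.234

0.234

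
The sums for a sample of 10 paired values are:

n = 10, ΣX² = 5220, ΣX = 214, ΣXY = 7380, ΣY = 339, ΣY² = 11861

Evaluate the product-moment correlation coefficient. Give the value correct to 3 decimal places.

r = (nΣXY − ΣXΣY) / √[(nΣX² − (ΣX)²)(nΣY² − (ΣY)²)]
Numerator: 10×7380 − 214×339 = 1254
Denominator: √[(52200 − 45796)(118610 − 114921)] = √[6404 × 3689] = 4860.4893
r = 1254 / 4860.4893 ≈ 0.258

0.258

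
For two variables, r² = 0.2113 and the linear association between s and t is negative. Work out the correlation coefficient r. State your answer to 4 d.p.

-0.4597

|r| = √0.2113 = 0.4597
The association is negative, so r = −0.4597.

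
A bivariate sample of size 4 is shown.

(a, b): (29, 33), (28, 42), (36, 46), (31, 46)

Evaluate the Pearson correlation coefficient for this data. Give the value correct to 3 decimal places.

0.581

n = 4, Σa = 124, Σb = 167, Σa² = 3882, Σb² = 7085, Σab = 5215
nΣab − ΣaΣb = 20860 − 20708 = 152
nΣa² − (Σa)² = 15528 − 15376 = 152; nΣb² − (Σb)² = 28340 − 27889 = 451
r = 152 / √(152 × 451) = 152 / 261.8244 ≈ 0.581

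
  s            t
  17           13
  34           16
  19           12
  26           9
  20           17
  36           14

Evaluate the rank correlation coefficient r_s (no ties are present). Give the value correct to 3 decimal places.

0.257

Rank s: 1, 5, 2, 4, 3, 6
Rank t: 3, 5, 2, 1, 6, 4
d = rank(s) − rank(t): -2, 0, 0, 3, -3, 2; Σd² = 26
ρ = 1 − 6Σd² / [n(n²−1)] = 1 − 6×26 / (6×35) = 1 − 156/210 ≈ 0.257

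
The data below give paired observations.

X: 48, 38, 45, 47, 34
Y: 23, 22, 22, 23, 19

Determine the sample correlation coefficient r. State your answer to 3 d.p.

0.882

n = 5, ΣX = 212, ΣY = 109, ΣX² = 9138, ΣY² = 2387, ΣXY = 4657
nΣXY − ΣXΣY = 23285 − 23108 = 177
nΣX² − (ΣX)² = 45690 − 44944 = 746; nΣY² − (ΣY)² = 11935 − 11881 = 54
r = 177 / √(746 × 54) = 177 / 200.7087 ≈ 0.882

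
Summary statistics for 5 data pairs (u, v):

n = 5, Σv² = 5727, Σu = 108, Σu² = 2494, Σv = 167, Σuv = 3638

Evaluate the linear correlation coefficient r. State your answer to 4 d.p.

0.1986

r = (nΣuv − ΣuΣv) / √[(nΣu² − (Σu)²)(nΣv² − (Σv)²)]
Numerator: 5×3638 − 108×167 = 154
Denominator: √[(12470 − 11664)(28635 − 27889)] = √[806 × 746] = 775.4199
r = 154 / 775.4199 ≈ 0.1986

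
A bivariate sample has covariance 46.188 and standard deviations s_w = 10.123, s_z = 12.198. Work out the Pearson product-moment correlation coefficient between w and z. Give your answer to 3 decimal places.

0.374

r = Cov(w,z) / (s_w · s_z) = 46.188 / (10.123 × 12.198)
  = 46.188 / 123.4804 ≈ 0.374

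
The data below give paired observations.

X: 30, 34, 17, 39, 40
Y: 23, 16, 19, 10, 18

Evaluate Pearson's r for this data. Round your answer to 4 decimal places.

-0.4796

n = 5, ΣX = 160, ΣY = 86, ΣX² = 5466, ΣY² = 1570, ΣXY = 2667
nΣXY − ΣXΣY = 13335 − 13760 = -425
nΣX² − (ΣX)² = 27330 − 25600 = 1730; nΣY² − (ΣY)² = 7850 − 7396 = 454
r = -425 / √(1730 × 454) = -425 / 886.2392 ≈ -0.4796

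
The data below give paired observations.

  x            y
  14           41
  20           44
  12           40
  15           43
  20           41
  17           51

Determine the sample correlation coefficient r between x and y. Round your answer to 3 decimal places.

0.294

n = 6, Σx = 98, Σy = 260, Σx² = 1654, Σy² = 11348, Σxy = 4266
nΣxy − ΣxΣy = 25596 − 25480 = 116
nΣx² − (Σx)² = 9924 − 9604 = 320; nΣy² − (Σy)² = 68088 − 67600 = 488
r = 116 / √(320 × 488) = 116 / 395.1708 ≈ 0.294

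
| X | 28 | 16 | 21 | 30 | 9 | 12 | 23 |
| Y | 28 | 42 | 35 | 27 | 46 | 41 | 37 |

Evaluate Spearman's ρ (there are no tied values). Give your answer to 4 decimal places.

Rank X: 6, 3, 4, 7, 1, 2, 5
Rank Y: 2, 6, 3, 1, 7, 5, 4
d = rank(X) − rank(Y): 4, -3, 1, 6, -6, -3, 1; Σd² = 108
ρ = 1 − 6Σd² / [n(n²−1)] = 1 − 6×108 / (7×48) = 1 − 648/336 ≈ -0.9286

-0.9286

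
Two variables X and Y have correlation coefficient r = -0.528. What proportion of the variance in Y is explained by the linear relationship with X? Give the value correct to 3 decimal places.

0.279

r² = (-0.528)² = 0.279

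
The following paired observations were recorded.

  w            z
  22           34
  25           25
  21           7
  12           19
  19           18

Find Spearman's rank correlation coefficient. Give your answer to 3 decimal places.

0.500

Rank w: 4, 5, 3, 1, 2
Rank z: 5, 4, 1, 3, 2
d = rank(w) − rank(z): -1, 1, 2, -2, 0; Σd² = 10
ρ = 1 − 6Σd² / [n(n²−1)] = 1 − 6×10 / (5×24) = 1 − 60/120 ≈ 0.500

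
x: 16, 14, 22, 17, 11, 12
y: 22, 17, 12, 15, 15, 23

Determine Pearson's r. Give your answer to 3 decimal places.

n = 6, Σx = 92, Σy = 104, Σx² = 1490, Σy² = 1896, Σxy = 1550
nΣxy − ΣxΣy = 9300 − 9568 = -268
nΣx² − (Σx)² = 8940 − 8464 = 476; nΣy² − (Σy)² = 11376 − 10816 = 560
r = -268 / √(476 × 560) = -268 / 516.2945 ≈ -0.519

-0.519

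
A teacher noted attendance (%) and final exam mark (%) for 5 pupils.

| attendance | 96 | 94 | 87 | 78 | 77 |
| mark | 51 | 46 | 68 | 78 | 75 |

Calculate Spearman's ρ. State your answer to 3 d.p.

Rank attendance: 5, 4, 3, 2, 1
Rank mark: 2, 1, 3, 5, 4
d = rank(attendance) − rank(mark): 3, 3, 0, -3, -3; Σd² = 36
ρ = 1 − 6Σd² / [n(n²−1)] = 1 − 6×36 / (5×24) = 1 − 216/120 ≈ -0.800

-0.800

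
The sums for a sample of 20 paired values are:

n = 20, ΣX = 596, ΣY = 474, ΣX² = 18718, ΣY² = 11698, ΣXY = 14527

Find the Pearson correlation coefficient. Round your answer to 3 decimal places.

r = (nΣXY − ΣXΣY) / √[(nΣX² − (ΣX)²)(nΣY² − (ΣY)²)]
Numerator: 20×14527 − 596×474 = 8036
Denominator: √[(374360 − 355216)(233960 − 224676)] = √[19144 × 9284] = 13331.6502
r = 8036 / 13331.6502 ≈ 0.603

0.603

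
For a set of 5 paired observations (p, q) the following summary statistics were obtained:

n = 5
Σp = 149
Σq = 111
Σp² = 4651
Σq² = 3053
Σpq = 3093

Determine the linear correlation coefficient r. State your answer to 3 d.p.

r = (nΣpq − ΣpΣq) / √[(nΣp² − (Σp)²)(nΣq² − (Σq)²)]
Numerator: 5×3093 − 149×111 = -1074
Denominator: √[(23255 − 22201)(15265 − 12321)] = √[1054 × 2944] = 1761.5266
r = -1074 / 1761.5266 ≈ -0.610

-0.610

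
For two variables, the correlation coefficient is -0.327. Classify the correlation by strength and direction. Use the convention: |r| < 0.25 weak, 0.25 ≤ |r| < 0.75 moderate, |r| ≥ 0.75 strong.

moderate negative

r = -0.327 < 0 so the relationship is negative.
|r| = 0.327, which falls in the moderate range.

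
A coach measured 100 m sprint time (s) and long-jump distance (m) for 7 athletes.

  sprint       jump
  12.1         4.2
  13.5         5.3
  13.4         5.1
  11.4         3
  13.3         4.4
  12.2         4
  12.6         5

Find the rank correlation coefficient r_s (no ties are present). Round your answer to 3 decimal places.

0.929

Rank sprint: 2, 7, 6, 1, 5, 3, 4
Rank jump: 3, 7, 6, 1, 4, 2, 5
d = rank(sprint) − rank(jump): -1, 0, 0, 0, 1, 1, -1; Σd² = 4
ρ = 1 − 6Σd² / [n(n²−1)] = 1 − 6×4 / (7×48) = 1 − 24/336 ≈ 0.929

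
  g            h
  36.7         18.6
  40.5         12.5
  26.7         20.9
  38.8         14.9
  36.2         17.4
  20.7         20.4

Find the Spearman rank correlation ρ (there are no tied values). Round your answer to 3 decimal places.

Rank g: 4, 6, 2, 5, 3, 1
Rank h: 4, 1, 6, 2, 3, 5
d = rank(g) − rank(h): 0, 5, -4, 3, 0, -4; Σd² = 66
ρ = 1 − 6Σd² / [n(n²−1)] = 1 − 6×66 / (6×35) = 1 − 396/210 ≈ -0.886

-0.886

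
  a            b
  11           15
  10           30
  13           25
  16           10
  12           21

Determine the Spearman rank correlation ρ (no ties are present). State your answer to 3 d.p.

Rank a: 2, 1, 4, 5, 3
Rank b: 2, 5, 4, 1, 3
d = rank(a) − rank(b): 0, -4, 0, 4, 0; Σd² = 32
ρ = 1 − 6Σd² / [n(n²−1)] = 1 − 6×32 / (5×24) = 1 − 192/120 ≈ -0.600

-0.600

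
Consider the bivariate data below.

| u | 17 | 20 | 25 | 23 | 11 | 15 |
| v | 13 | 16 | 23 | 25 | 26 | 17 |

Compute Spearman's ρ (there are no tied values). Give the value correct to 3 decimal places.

Rank u: 3, 4, 6, 5, 1, 2
Rank v: 1, 2, 4, 5, 6, 3
d = rank(u) − rank(v): 2, 2, 2, 0, -5, -1; Σd² = 38
ρ = 1 − 6Σd² / [n(n²−1)] = 1 − 6×38 / (6×35) = 1 − 228/210 ≈ -0.086

-0.086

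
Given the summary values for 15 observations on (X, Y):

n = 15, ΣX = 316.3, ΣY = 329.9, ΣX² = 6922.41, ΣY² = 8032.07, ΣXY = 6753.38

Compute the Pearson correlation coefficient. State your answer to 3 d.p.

-0.459

r = (nΣXY − ΣXΣY) / √[(nΣX² − (ΣX)²)(nΣY² − (ΣY)²)]
Numerator: 15×6753.38 − 316.3×329.9 = -3046.67
Denominator: √[(103836.15 − 100045.69)(120481.05 − 108834.01)] = √[3790.46 × 11647.04] = 6644.3690
r = -3046.67 / 6644.3690 ≈ -0.459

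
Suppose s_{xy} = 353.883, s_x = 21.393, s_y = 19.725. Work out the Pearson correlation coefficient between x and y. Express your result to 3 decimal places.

r = Cov(x,y) / (s_x · s_y) = 353.883 / (21.393 × 19.725)
  = 353.883 / 421.9769 ≈ 0.839

0.839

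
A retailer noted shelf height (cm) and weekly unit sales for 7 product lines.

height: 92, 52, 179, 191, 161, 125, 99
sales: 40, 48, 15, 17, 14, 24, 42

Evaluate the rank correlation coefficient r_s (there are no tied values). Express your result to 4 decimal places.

Rank height: 2, 1, 6, 7, 5, 4, 3
Rank sales: 5, 7, 2, 3, 1, 4, 6
d = rank(height) − rank(sales): -3, -6, 4, 4, 4, 0, -3; Σd² = 102
ρ = 1 − 6Σd² / [n(n²−1)] = 1 − 6×102 / (7×48) = 1 − 612/336 ≈ -0.8214

-0.8214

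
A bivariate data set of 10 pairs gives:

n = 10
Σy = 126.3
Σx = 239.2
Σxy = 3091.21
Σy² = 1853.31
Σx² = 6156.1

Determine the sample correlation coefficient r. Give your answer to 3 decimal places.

r = (nΣxy − ΣxΣy) / √[(nΣx² − (Σx)²)(nΣy² − (Σy)²)]
Numerator: 10×3091.21 − 239.2×126.3 = 701.14
Denominator: √[(61561 − 57216.64)(18533.1 − 15951.69)] = √[4344.36 × 2581.41] = 3348.8169
r = 701.14 / 3348.8169 ≈ 0.209

0.209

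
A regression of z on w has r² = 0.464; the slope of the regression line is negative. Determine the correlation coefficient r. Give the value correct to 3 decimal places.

-0.681

|r| = √0.464 = 0.681
The association is negative, so r = −0.681.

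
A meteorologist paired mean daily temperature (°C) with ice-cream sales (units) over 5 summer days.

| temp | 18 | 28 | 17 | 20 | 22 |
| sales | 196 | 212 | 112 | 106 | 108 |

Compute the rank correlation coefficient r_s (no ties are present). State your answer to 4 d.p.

0.2000

Rank temp: 2, 5, 1, 3, 4
Rank sales: 4, 5, 3, 1, 2
d = rank(temp) − rank(sales): -2, 0, -2, 2, 2; Σd² = 16
ρ = 1 − 6Σd² / [n(n²−1)] = 1 − 6×16 / (5×24) = 1 − 96/120 ≈ 0.2000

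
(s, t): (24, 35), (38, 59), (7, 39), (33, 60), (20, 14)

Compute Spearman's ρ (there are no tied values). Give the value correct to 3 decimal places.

0.600

Rank s: 3, 5, 1, 4, 2
Rank t: 2, 4, 3, 5, 1
d = rank(s) − rank(t): 1, 1, -2, -1, 1; Σd² = 8
ρ = 1 − 6Σd² / [n(n²−1)] = 1 − 6×8 / (5×24) = 1 − 48/120 ≈ 0.600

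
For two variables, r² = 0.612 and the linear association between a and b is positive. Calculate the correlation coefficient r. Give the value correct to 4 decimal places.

0.7823

|r| = √0.612 = 0.7823
The association is positive, so r = 0.7823.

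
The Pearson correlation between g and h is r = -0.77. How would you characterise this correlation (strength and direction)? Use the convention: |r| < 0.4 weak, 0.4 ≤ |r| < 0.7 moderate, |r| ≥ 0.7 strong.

r = -0.77 < 0 so the relationship is negative.
|r| = 0.77, which falls in the strong range.

strong negative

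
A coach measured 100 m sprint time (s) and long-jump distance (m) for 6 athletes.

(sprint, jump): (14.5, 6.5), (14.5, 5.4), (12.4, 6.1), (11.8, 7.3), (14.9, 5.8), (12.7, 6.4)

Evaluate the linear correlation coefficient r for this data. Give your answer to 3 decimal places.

-0.689

n = 6, Σx = 80.8, Σy = 37.5, Σx² = 1096.8, Σy² = 236.51, Σxy = 502.03
nΣxy − ΣxΣy = 3012.18 − 3030 = -17.82
nΣx² − (Σx)² = 6580.8 − 6528.64 = 52.16; nΣy² − (Σy)² = 1419.06 − 1406.25 = 12.81
r = -17.82 / √(52.16 × 12.81) = -17.82 / 25.8490 ≈ -0.689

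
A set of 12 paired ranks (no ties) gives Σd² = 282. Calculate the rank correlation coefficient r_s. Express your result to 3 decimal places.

ρ = 1 − 6Σd² / [n(n²−1)] = 1 − 6×282 / (12×143)
  = 1 − 1692/1716 = 1 − 0.9860 ≈ 0.014

0.014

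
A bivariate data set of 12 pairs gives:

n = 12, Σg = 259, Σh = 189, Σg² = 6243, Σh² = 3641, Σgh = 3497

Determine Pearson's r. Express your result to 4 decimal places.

r = (nΣgh − ΣgΣh) / √[(nΣg² − (Σg)²)(nΣh² − (Σh)²)]
Numerator: 12×3497 − 259×189 = -6987
Denominator: √[(74916 − 67081)(43692 − 35721)] = √[7835 × 7971] = 7902.7074
r = -6987 / 7902.7074 ≈ -0.8841

-0.8841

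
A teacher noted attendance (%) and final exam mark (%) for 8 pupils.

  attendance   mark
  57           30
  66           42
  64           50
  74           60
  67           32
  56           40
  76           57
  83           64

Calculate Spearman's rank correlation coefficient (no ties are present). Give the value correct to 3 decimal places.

Rank attendance: 2, 4, 3, 6, 5, 1, 7, 8
Rank mark: 1, 4, 5, 7, 2, 3, 6, 8
d = rank(attendance) − rank(mark): 1, 0, -2, -1, 3, -2, 1, 0; Σd² = 20
ρ = 1 − 6Σd² / [n(n²−1)] = 1 − 6×20 / (8×63) = 1 − 120/504 ≈ 0.762

0.762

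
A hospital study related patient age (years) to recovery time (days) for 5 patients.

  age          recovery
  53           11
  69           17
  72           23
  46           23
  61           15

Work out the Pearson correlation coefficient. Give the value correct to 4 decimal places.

0.1202

n = 5, Σx = 301, Σy = 89, Σx² = 18591, Σy² = 1693, Σxy = 5385
nΣxy − ΣxΣy = 26925 − 26789 = 136
nΣx² − (Σx)² = 92955 − 90601 = 2354; nΣy² − (Σy)² = 8465 − 7921 = 544
r = 136 / √(2354 × 544) = 136 / 1131.6254 ≈ 0.1202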